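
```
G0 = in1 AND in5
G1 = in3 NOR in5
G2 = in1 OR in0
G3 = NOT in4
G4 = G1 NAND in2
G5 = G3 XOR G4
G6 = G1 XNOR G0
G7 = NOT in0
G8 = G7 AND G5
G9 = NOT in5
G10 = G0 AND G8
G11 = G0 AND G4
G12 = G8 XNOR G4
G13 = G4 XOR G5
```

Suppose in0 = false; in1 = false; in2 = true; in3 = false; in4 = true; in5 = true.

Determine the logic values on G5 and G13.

G1 = in3 NOR in5 = false NOR true = false
G3 = NOT in4 = NOT true = false
G4 = G1 NAND in2 = false NAND true = true
G5 = G3 XOR G4 = false XOR true = true
G13 = G4 XOR G5 = true XOR true = false

G5 = true; G13 = false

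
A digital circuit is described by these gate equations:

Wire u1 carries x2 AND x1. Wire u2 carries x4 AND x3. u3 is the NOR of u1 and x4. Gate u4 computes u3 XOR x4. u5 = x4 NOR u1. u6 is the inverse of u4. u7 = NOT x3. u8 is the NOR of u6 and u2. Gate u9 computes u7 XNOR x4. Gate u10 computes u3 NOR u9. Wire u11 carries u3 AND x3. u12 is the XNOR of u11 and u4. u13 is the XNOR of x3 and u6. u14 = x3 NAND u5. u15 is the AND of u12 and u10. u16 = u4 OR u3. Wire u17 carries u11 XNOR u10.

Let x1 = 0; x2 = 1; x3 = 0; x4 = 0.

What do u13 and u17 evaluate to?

u13 = 1  u17 = 1

u1 = x2 AND x1 = 1 AND 0 = 0
u3 = u1 NOR x4 = 0 NOR 0 = 1
u4 = u3 XOR x4 = 1 XOR 0 = 1
u6 = NOT u4 = NOT 1 = 0
u7 = NOT x3 = NOT 0 = 1
u9 = u7 XNOR x4 = 1 XNOR 0 = 0
u10 = u3 NOR u9 = 1 NOR 0 = 0
u11 = u3 AND x3 = 1 AND 0 = 0
u13 = x3 XNOR u6 = 0 XNOR 0 = 1
u17 = u11 XNOR u10 = 0 XNOR 0 = 1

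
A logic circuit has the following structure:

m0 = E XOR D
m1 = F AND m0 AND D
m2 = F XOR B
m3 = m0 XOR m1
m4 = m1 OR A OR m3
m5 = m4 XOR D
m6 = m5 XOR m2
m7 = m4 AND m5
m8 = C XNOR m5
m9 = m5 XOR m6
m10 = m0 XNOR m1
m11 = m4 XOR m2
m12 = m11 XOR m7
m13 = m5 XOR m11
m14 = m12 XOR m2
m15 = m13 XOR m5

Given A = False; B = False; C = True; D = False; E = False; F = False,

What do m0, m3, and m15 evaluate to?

m0 = E XOR D = False XOR False = False
m1 = F AND m0 AND D = False AND False AND False = False
m2 = F XOR B = False XOR False = False
m3 = m0 XOR m1 = False XOR False = False
m4 = m1 OR A OR m3 = False OR False OR False = False
m5 = m4 XOR D = False XOR False = False
m11 = m4 XOR m2 = False XOR False = False
m13 = m5 XOR m11 = False XOR False = False
m15 = m13 XOR m5 = False XOR False = False

m0 = False, m3 = False, m15 = False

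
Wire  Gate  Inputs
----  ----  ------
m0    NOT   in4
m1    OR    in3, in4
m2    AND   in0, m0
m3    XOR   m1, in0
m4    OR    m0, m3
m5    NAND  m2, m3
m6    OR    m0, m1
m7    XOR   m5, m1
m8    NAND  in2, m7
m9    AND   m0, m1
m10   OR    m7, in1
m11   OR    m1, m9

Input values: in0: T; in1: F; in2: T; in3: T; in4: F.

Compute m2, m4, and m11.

m0 = NOT in4 = NOT F = T
m1 = in3 OR in4 = T OR F = T
m2 = in0 AND m0 = T AND T = T
m3 = m1 XOR in0 = T XOR T = F
m4 = m0 OR m3 = T OR F = T
m9 = m0 AND m1 = T AND T = T
m11 = m1 OR m9 = T OR T = T

m2 = T, m4 = T, m11 = T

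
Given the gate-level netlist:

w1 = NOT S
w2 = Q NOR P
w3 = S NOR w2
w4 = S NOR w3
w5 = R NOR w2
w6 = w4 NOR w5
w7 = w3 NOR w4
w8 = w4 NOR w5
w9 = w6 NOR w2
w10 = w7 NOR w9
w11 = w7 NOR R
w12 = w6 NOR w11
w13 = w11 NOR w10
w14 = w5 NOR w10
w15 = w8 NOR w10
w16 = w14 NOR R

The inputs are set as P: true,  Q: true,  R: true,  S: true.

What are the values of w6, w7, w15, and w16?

w6 = true, w7 = true, w15 = false, w16 = false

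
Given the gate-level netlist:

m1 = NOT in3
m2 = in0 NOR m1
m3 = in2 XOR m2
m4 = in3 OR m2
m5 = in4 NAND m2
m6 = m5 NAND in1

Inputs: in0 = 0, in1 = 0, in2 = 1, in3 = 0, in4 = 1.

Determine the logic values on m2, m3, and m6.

m1 = NOT in3 = NOT 0 = 1
m2 = in0 NOR m1 = 0 NOR 1 = 0
m3 = in2 XOR m2 = 1 XOR 0 = 1
m5 = in4 NAND m2 = 1 NAND 0 = 1
m6 = m5 NAND in1 = 1 NAND 0 = 1

m2 = 0, m3 = 1, m6 = 1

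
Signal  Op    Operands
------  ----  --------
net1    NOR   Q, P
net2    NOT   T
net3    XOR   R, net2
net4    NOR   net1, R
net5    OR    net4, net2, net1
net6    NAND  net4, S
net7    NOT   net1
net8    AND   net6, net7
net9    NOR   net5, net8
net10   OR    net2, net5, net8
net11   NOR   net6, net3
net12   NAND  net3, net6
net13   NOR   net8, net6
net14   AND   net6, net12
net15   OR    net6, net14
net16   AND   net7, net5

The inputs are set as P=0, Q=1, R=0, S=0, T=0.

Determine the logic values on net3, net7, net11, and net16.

net3 = 1, net7 = 1, net11 = 0, net16 = 1

net1 = Q NOR P = 1 NOR 0 = 0
net2 = NOT T = NOT 0 = 1
net3 = R XOR net2 = 0 XOR 1 = 1
net4 = net1 NOR R = 0 NOR 0 = 1
net5 = net4 OR net2 OR net1 = 1 OR 1 OR 0 = 1
net6 = net4 NAND S = 1 NAND 0 = 1
net7 = NOT net1 = NOT 0 = 1
net11 = net6 NOR net3 = 1 NOR 1 = 0
net16 = net7 AND net5 = 1 AND 1 = 1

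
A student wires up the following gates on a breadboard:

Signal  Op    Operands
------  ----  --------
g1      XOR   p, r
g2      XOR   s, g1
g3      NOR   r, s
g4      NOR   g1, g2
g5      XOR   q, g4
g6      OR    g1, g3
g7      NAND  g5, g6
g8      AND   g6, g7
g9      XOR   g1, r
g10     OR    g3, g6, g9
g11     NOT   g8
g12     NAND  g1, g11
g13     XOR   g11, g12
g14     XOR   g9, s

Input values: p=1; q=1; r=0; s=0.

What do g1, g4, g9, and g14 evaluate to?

g1 = 1, g4 = 0, g9 = 1, g14 = 1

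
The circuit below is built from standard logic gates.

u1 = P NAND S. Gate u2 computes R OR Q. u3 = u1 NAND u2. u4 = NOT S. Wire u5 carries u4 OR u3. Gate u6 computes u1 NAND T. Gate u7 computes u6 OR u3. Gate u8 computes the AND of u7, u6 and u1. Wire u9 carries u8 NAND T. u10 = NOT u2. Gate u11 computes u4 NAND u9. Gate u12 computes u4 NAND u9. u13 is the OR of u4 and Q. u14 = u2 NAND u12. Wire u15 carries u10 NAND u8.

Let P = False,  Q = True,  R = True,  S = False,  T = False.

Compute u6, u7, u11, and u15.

u1 = P NAND S = False NAND False = True
u2 = R OR Q = True OR True = True
u3 = u1 NAND u2 = True NAND True = False
u4 = NOT S = NOT False = True
u6 = u1 NAND T = True NAND False = True
u7 = u6 OR u3 = True OR False = True
u8 = u7 AND u6 AND u1 = True AND True AND True = True
u9 = u8 NAND T = True NAND False = True
u10 = NOT u2 = NOT True = False
u11 = u4 NAND u9 = True NAND True = False
u15 = u10 NAND u8 = False NAND True = True

u6 = True, u7 = True, u11 = False, u15 = True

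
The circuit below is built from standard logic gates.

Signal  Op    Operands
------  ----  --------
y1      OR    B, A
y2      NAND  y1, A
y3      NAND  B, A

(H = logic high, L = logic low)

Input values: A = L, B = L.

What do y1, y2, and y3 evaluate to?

y1 = L, y2 = H, y3 = H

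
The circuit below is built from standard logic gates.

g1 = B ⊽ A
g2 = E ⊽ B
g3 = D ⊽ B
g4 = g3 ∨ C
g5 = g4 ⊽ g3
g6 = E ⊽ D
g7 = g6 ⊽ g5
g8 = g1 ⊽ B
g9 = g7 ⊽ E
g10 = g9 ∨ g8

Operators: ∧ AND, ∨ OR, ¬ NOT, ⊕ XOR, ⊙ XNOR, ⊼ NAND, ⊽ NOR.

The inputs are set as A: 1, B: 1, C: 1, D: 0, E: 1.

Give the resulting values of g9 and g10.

g1 = B NOR A = 1 NOR 1 = 0
g3 = D NOR B = 0 NOR 1 = 0
g4 = g3 OR C = 0 OR 1 = 1
g5 = g4 NOR g3 = 1 NOR 0 = 0
g6 = E NOR D = 1 NOR 0 = 0
g7 = g6 NOR g5 = 0 NOR 0 = 1
g8 = g1 NOR B = 0 NOR 1 = 0
g9 = g7 NOR E = 1 NOR 1 = 0
g10 = g9 OR g8 = 0 OR 0 = 0

g9 = 0; g10 = 0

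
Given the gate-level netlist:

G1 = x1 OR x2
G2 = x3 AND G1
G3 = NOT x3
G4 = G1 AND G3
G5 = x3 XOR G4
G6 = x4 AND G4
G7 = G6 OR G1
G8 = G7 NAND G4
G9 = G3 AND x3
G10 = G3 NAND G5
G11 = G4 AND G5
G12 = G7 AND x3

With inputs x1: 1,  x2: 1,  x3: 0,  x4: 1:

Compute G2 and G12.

G1 = x1 OR x2 = 1 OR 1 = 1
G2 = x3 AND G1 = 0 AND 1 = 0
G3 = NOT x3 = NOT 0 = 1
G4 = G1 AND G3 = 1 AND 1 = 1
G6 = x4 AND G4 = 1 AND 1 = 1
G7 = G6 OR G1 = 1 OR 1 = 1
G12 = G7 AND x3 = 1 AND 0 = 0

G2 = 0  G12 = 0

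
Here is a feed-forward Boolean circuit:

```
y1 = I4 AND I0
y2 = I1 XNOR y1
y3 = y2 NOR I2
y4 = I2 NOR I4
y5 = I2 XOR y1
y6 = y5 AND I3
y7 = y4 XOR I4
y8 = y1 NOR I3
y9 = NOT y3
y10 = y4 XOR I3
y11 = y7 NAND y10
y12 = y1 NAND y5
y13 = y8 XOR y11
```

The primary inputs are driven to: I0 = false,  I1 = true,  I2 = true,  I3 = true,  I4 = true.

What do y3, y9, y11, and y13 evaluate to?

y1 = I4 AND I0 = true AND false = false
y2 = I1 XNOR y1 = true XNOR false = false
y3 = y2 NOR I2 = false NOR true = false
y4 = I2 NOR I4 = true NOR true = false
y7 = y4 XOR I4 = false XOR true = true
y8 = y1 NOR I3 = false NOR true = false
y9 = NOT y3 = NOT false = true
y10 = y4 XOR I3 = false XOR true = true
y11 = y7 NAND y10 = true NAND true = false
y13 = y8 XOR y11 = false XOR false = false

y3 = false; y9 = true; y11 = false; y13 = false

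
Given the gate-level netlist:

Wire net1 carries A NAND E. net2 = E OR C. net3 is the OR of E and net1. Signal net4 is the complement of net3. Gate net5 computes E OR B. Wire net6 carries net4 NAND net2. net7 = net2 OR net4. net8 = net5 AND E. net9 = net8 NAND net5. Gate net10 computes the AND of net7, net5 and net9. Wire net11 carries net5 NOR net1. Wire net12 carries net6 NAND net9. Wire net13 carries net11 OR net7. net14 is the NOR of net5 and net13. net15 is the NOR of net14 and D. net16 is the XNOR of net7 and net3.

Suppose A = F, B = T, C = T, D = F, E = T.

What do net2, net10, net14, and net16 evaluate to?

net1 = A NAND E = F NAND T = T
net2 = E OR C = T OR T = T
net3 = E OR net1 = T OR T = T
net4 = NOT net3 = NOT T = F
net5 = E OR B = T OR T = T
net7 = net2 OR net4 = T OR F = T
net8 = net5 AND E = T AND T = T
net9 = net8 NAND net5 = T NAND T = F
net10 = net7 AND net5 AND net9 = T AND T AND F = F
net11 = net5 NOR net1 = T NOR T = F
net13 = net11 OR net7 = F OR T = T
net14 = net5 NOR net13 = T NOR T = F
net16 = net7 XNOR net3 = T XNOR T = T

net2 = T, net10 = F, net14 = F, net16 = T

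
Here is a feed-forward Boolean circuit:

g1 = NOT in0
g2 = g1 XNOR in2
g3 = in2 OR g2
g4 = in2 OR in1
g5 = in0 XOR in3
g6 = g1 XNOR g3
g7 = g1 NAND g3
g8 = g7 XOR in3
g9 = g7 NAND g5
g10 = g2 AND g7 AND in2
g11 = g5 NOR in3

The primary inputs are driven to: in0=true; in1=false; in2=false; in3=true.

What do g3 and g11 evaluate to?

g1 = NOT in0 = NOT true = false
g2 = g1 XNOR in2 = false XNOR false = true
g3 = in2 OR g2 = false OR true = true
g5 = in0 XOR in3 = true XOR true = false
g11 = g5 NOR in3 = false NOR true = false

g3 = true  g11 = false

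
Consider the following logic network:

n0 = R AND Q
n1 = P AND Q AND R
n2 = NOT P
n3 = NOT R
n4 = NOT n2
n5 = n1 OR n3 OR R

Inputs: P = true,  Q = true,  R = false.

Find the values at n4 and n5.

n4 = true, n5 = true

n1 = P AND Q AND R = true AND true AND false = false
n2 = NOT P = NOT true = false
n3 = NOT R = NOT false = true
n4 = NOT n2 = NOT false = true
n5 = n1 OR n3 OR R = false OR true OR false = true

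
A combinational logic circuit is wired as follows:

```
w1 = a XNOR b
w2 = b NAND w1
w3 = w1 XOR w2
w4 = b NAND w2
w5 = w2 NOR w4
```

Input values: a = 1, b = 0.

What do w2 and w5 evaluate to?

w2 = 1; w5 = 0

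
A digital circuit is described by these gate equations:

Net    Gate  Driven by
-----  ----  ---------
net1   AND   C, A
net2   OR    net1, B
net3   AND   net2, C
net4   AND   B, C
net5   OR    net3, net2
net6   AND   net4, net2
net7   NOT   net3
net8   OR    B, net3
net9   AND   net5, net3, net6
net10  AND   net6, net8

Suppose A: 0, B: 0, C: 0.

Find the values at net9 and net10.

net9 = 0; net10 = 0

net1 = C AND A = 0 AND 0 = 0
net2 = net1 OR B = 0 OR 0 = 0
net3 = net2 AND C = 0 AND 0 = 0
net4 = B AND C = 0 AND 0 = 0
net5 = net3 OR net2 = 0 OR 0 = 0
net6 = net4 AND net2 = 0 AND 0 = 0
net8 = B OR net3 = 0 OR 0 = 0
net9 = net5 AND net3 AND net6 = 0 AND 0 AND 0 = 0
net10 = net6 AND net8 = 0 AND 0 = 0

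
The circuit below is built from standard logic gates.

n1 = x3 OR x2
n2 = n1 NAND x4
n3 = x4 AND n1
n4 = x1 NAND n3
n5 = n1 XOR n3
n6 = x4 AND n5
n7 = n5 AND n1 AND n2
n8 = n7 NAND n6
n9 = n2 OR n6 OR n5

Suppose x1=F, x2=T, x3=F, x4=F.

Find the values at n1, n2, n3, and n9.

n1 = x3 OR x2 = F OR T = T
n2 = n1 NAND x4 = T NAND F = T
n3 = x4 AND n1 = F AND T = F
n5 = n1 XOR n3 = T XOR F = T
n6 = x4 AND n5 = F AND T = F
n9 = n2 OR n6 OR n5 = T OR F OR T = T

n1 = T  n2 = T  n3 = F  n9 = T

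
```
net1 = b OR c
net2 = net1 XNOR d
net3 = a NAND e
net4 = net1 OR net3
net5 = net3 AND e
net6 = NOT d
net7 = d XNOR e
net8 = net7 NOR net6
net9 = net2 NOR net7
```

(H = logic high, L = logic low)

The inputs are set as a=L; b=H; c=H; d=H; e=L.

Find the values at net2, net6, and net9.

net2 = H; net6 = L; net9 = L

net1 = b OR c = H OR H = H
net2 = net1 XNOR d = H XNOR H = H
net6 = NOT d = NOT H = L
net7 = d XNOR e = H XNOR L = L
net9 = net2 NOR net7 = H NOR L = L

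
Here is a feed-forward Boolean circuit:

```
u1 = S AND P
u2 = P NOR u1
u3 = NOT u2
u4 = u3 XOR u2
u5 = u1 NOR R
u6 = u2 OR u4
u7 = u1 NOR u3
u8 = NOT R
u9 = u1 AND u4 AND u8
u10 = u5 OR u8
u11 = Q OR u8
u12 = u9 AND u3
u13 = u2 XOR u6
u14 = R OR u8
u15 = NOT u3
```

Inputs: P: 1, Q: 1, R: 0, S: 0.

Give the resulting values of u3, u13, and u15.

u3 = 1, u13 = 1, u15 = 0

u1 = S AND P = 0 AND 1 = 0
u2 = P NOR u1 = 1 NOR 0 = 0
u3 = NOT u2 = NOT 0 = 1
u4 = u3 XOR u2 = 1 XOR 0 = 1
u6 = u2 OR u4 = 0 OR 1 = 1
u13 = u2 XOR u6 = 0 XOR 1 = 1
u15 = NOT u3 = NOT 1 = 0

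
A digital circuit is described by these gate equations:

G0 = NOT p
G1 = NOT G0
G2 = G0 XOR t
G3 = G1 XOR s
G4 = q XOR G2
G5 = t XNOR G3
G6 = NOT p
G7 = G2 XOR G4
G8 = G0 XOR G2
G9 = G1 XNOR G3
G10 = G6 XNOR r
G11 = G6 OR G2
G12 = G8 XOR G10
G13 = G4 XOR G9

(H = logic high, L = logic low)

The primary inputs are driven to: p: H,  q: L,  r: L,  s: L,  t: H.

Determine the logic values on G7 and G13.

G7 = L, G13 = L

G0 = NOT p = NOT H = L
G1 = NOT G0 = NOT L = H
G2 = G0 XOR t = L XOR H = H
G3 = G1 XOR s = H XOR L = H
G4 = q XOR G2 = L XOR H = H
G7 = G2 XOR G4 = H XOR H = L
G9 = G1 XNOR G3 = H XNOR H = H
G13 = G4 XOR G9 = H XOR H = L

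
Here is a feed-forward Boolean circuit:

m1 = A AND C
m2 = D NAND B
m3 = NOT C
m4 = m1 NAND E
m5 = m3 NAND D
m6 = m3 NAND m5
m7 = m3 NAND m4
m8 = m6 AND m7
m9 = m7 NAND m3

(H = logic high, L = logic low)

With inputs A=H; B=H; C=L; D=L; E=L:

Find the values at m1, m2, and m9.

m1 = L, m2 = H, m9 = H

m1 = A AND C = H AND L = L
m2 = D NAND B = L NAND H = H
m3 = NOT C = NOT L = H
m4 = m1 NAND E = L NAND L = H
m7 = m3 NAND m4 = H NAND H = L
m9 = m7 NAND m3 = L NAND H = H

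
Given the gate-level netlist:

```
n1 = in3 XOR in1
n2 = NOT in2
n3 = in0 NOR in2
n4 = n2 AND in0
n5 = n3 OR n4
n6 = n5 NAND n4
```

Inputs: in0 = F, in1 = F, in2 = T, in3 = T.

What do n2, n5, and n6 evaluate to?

n2 = F, n5 = F, n6 = T

n2 = NOT in2 = NOT T = F
n3 = in0 NOR in2 = F NOR T = F
n4 = n2 AND in0 = F AND F = F
n5 = n3 OR n4 = F OR F = F
n6 = n5 NAND n4 = F NAND F = T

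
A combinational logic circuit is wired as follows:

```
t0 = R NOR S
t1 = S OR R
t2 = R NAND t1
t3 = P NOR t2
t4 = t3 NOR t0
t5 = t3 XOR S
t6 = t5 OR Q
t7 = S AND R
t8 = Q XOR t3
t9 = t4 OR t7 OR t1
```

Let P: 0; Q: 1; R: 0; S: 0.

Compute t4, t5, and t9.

t4 = 0; t5 = 0; t9 = 0

t0 = R NOR S = 0 NOR 0 = 1
t1 = S OR R = 0 OR 0 = 0
t2 = R NAND t1 = 0 NAND 0 = 1
t3 = P NOR t2 = 0 NOR 1 = 0
t4 = t3 NOR t0 = 0 NOR 1 = 0
t5 = t3 XOR S = 0 XOR 0 = 0
t7 = S AND R = 0 AND 0 = 0
t9 = t4 OR t7 OR t1 = 0 OR 0 OR 0 = 0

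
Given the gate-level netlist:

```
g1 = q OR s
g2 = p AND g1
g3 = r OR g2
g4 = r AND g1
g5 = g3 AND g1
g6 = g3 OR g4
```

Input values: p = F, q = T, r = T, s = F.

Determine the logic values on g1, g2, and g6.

g1 = q OR s = T OR F = T
g2 = p AND g1 = F AND T = F
g3 = r OR g2 = T OR F = T
g4 = r AND g1 = T AND T = T
g6 = g3 OR g4 = T OR T = T

g1 = T  g2 = F  g6 = T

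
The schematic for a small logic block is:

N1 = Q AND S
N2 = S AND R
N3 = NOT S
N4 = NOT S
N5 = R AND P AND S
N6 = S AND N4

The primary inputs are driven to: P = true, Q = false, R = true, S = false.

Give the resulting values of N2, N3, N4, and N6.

N2 = S AND R = false AND true = false
N3 = NOT S = NOT false = true
N4 = NOT S = NOT false = true
N6 = S AND N4 = false AND true = false

N2 = false, N3 = true, N4 = true, N6 = false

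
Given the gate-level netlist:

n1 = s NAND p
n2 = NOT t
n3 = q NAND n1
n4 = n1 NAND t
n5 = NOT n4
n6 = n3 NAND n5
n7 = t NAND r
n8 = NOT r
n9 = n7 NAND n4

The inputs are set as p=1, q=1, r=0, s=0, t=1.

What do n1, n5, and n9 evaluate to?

n1 = 1  n5 = 1  n9 = 1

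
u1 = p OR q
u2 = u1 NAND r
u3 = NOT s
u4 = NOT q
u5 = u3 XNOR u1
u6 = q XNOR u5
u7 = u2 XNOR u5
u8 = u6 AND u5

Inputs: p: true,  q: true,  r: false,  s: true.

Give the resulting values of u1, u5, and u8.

u1 = true  u5 = false  u8 = false

u1 = p OR q = true OR true = true
u3 = NOT s = NOT true = false
u5 = u3 XNOR u1 = false XNOR true = false
u6 = q XNOR u5 = true XNOR false = false
u8 = u6 AND u5 = false AND false = false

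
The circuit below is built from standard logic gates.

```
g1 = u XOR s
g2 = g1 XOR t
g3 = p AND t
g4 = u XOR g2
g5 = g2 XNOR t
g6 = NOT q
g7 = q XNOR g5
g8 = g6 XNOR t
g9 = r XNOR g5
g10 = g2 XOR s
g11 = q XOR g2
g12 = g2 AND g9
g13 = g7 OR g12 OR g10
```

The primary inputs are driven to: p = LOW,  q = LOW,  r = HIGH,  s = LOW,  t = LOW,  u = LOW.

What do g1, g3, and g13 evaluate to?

g1 = u XOR s = LOW XOR LOW = LOW
g2 = g1 XOR t = LOW XOR LOW = LOW
g3 = p AND t = LOW AND LOW = LOW
g5 = g2 XNOR t = LOW XNOR LOW = HIGH
g7 = q XNOR g5 = LOW XNOR HIGH = LOW
g9 = r XNOR g5 = HIGH XNOR HIGH = HIGH
g10 = g2 XOR s = LOW XOR LOW = LOW
g12 = g2 AND g9 = LOW AND HIGH = LOW
g13 = g7 OR g12 OR g10 = LOW OR LOW OR LOW = LOW

g1 = LOW; g3 = LOW; g13 = LOW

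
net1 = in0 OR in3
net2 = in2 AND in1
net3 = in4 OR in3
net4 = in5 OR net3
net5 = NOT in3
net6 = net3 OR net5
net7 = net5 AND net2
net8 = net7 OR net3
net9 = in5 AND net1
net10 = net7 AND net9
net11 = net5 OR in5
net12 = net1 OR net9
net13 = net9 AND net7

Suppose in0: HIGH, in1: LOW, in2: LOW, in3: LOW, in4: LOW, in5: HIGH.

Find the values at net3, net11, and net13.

net3 = LOW  net11 = HIGH  net13 = LOW

net1 = in0 OR in3 = HIGH OR LOW = HIGH
net2 = in2 AND in1 = LOW AND LOW = LOW
net3 = in4 OR in3 = LOW OR LOW = LOW
net5 = NOT in3 = NOT LOW = HIGH
net7 = net5 AND net2 = HIGH AND LOW = LOW
net9 = in5 AND net1 = HIGH AND HIGH = HIGH
net11 = net5 OR in5 = HIGH OR HIGH = HIGH
net13 = net9 AND net7 = HIGH AND LOW = LOW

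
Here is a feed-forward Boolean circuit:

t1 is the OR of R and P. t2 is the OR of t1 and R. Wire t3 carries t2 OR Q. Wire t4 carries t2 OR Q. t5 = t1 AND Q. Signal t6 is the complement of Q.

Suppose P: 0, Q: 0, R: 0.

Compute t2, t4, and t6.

t1 = R OR P = 0 OR 0 = 0
t2 = t1 OR R = 0 OR 0 = 0
t4 = t2 OR Q = 0 OR 0 = 0
t6 = NOT Q = NOT 0 = 1

t2 = 0; t4 = 0; t6 = 1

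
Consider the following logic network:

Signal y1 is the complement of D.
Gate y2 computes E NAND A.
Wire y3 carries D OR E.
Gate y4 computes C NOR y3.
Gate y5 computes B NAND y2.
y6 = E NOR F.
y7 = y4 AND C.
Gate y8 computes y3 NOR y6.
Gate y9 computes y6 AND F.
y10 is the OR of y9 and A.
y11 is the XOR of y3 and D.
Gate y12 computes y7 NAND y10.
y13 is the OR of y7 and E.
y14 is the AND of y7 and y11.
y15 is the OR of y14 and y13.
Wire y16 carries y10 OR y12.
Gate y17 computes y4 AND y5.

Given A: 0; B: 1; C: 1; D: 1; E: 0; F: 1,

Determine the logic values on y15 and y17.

y2 = E NAND A = 0 NAND 0 = 1
y3 = D OR E = 1 OR 0 = 1
y4 = C NOR y3 = 1 NOR 1 = 0
y5 = B NAND y2 = 1 NAND 1 = 0
y7 = y4 AND C = 0 AND 1 = 0
y11 = y3 XOR D = 1 XOR 1 = 0
y13 = y7 OR E = 0 OR 0 = 0
y14 = y7 AND y11 = 0 AND 0 = 0
y15 = y14 OR y13 = 0 OR 0 = 0
y17 = y4 AND y5 = 0 AND 0 = 0

y15 = 0  y17 = 0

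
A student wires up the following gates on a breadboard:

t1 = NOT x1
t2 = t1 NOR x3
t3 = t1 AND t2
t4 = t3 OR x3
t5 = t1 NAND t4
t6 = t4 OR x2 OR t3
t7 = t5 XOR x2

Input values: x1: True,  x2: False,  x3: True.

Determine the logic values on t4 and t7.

t1 = NOT x1 = NOT True = False
t2 = t1 NOR x3 = False NOR True = False
t3 = t1 AND t2 = False AND False = False
t4 = t3 OR x3 = False OR True = True
t5 = t1 NAND t4 = False NAND True = True
t7 = t5 XOR x2 = True XOR False = True

t4 = True, t7 = True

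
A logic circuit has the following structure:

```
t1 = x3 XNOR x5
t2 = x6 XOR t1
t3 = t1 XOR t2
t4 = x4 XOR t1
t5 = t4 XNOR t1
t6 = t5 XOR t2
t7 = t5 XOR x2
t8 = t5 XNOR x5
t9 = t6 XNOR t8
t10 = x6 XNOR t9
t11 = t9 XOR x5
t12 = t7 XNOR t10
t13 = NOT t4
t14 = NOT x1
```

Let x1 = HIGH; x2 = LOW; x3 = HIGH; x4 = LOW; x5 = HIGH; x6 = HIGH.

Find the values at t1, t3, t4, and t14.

t1 = HIGH; t3 = HIGH; t4 = HIGH; t14 = LOW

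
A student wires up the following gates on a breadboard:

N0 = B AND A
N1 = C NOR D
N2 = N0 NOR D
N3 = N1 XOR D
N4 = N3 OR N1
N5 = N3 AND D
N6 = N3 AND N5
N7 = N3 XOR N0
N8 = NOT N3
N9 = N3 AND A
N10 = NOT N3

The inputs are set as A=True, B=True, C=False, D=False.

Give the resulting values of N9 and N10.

N9 = True; N10 = False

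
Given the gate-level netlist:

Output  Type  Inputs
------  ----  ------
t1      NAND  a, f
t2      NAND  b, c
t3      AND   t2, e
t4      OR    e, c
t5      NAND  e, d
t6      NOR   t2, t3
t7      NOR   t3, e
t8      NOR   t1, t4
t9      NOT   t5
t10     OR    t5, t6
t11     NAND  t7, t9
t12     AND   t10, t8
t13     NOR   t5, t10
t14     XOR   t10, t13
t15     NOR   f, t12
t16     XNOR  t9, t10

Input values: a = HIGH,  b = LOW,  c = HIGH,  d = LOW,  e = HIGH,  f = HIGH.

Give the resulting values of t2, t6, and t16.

t2 = HIGH, t6 = LOW, t16 = LOW

t2 = b NAND c = LOW NAND HIGH = HIGH
t3 = t2 AND e = HIGH AND HIGH = HIGH
t5 = e NAND d = HIGH NAND LOW = HIGH
t6 = t2 NOR t3 = HIGH NOR HIGH = LOW
t9 = NOT t5 = NOT HIGH = LOW
t10 = t5 OR t6 = HIGH OR LOW = HIGH
t16 = t9 XNOR t10 = LOW XNOR HIGH = LOW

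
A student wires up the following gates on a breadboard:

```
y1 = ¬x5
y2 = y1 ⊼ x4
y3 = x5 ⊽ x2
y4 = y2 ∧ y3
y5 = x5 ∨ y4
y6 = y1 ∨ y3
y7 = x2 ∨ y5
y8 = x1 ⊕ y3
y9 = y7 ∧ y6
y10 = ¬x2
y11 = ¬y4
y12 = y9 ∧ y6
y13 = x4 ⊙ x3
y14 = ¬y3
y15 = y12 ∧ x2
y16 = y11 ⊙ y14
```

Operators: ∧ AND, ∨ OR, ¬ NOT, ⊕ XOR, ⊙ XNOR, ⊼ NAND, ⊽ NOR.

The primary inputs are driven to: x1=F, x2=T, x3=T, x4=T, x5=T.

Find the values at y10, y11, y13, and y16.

y10 = F; y11 = T; y13 = T; y16 = T

y1 = NOT x5 = NOT T = F
y2 = y1 NAND x4 = F NAND T = T
y3 = x5 NOR x2 = T NOR T = F
y4 = y2 AND y3 = T AND F = F
y10 = NOT x2 = NOT T = F
y11 = NOT y4 = NOT F = T
y13 = x4 XNOR x3 = T XNOR T = T
y14 = NOT y3 = NOT F = T
y16 = y11 XNOR y14 = T XNOR T = T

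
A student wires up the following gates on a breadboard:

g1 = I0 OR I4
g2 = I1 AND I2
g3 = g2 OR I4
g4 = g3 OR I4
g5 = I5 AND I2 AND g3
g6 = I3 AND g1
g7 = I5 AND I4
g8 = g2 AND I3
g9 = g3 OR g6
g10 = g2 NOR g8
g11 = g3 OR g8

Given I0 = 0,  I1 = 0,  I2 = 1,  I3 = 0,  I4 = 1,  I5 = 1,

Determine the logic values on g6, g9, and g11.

g1 = I0 OR I4 = 0 OR 1 = 1
g2 = I1 AND I2 = 0 AND 1 = 0
g3 = g2 OR I4 = 0 OR 1 = 1
g6 = I3 AND g1 = 0 AND 1 = 0
g8 = g2 AND I3 = 0 AND 0 = 0
g9 = g3 OR g6 = 1 OR 0 = 1
g11 = g3 OR g8 = 1 OR 0 = 1

g6 = 0, g9 = 1, g11 = 1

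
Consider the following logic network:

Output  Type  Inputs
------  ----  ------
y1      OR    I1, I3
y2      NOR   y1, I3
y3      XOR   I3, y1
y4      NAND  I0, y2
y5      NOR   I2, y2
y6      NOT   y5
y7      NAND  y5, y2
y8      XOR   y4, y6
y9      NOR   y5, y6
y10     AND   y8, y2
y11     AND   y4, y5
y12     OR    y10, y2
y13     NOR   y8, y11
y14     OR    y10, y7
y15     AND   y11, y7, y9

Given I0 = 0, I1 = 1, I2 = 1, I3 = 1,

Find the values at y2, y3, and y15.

y2 = 0, y3 = 0, y15 = 0

y1 = I1 OR I3 = 1 OR 1 = 1
y2 = y1 NOR I3 = 1 NOR 1 = 0
y3 = I3 XOR y1 = 1 XOR 1 = 0
y4 = I0 NAND y2 = 0 NAND 0 = 1
y5 = I2 NOR y2 = 1 NOR 0 = 0
y6 = NOT y5 = NOT 0 = 1
y7 = y5 NAND y2 = 0 NAND 0 = 1
y9 = y5 NOR y6 = 0 NOR 1 = 0
y11 = y4 AND y5 = 1 AND 0 = 0
y15 = y11 AND y7 AND y9 = 0 AND 1 AND 0 = 0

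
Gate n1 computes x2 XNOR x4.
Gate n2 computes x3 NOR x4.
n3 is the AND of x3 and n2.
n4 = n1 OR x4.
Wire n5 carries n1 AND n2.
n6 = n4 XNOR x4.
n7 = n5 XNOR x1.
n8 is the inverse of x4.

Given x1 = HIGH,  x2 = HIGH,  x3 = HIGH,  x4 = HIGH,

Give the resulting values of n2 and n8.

n2 = x3 NOR x4 = HIGH NOR HIGH = LOW
n8 = NOT x4 = NOT HIGH = LOW

n2 = LOW, n8 = LOW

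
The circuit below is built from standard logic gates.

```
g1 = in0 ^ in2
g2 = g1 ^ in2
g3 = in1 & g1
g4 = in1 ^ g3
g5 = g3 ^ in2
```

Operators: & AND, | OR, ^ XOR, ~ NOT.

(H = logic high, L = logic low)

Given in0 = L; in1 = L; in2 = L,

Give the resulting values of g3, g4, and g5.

g1 = in0 XOR in2 = L XOR L = L
g3 = in1 AND g1 = L AND L = L
g4 = in1 XOR g3 = L XOR L = L
g5 = g3 XOR in2 = L XOR L = L

g3 = L, g4 = L, g5 = L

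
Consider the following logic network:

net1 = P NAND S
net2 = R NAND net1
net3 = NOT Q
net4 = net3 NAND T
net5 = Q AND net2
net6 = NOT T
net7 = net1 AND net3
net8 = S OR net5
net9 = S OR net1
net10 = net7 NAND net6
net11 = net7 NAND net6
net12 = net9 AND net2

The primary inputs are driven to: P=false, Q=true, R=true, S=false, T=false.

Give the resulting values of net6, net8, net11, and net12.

net6 = true  net8 = false  net11 = true  net12 = false

net1 = P NAND S = false NAND false = true
net2 = R NAND net1 = true NAND true = false
net3 = NOT Q = NOT true = false
net5 = Q AND net2 = true AND false = false
net6 = NOT T = NOT false = true
net7 = net1 AND net3 = true AND false = false
net8 = S OR net5 = false OR false = false
net9 = S OR net1 = false OR true = true
net11 = net7 NAND net6 = false NAND true = true
net12 = net9 AND net2 = true AND false = false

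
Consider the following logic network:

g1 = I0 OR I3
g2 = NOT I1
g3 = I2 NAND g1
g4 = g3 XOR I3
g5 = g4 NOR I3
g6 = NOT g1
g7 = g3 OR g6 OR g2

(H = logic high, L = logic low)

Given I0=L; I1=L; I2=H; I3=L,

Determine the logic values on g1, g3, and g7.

g1 = L; g3 = H; g7 = H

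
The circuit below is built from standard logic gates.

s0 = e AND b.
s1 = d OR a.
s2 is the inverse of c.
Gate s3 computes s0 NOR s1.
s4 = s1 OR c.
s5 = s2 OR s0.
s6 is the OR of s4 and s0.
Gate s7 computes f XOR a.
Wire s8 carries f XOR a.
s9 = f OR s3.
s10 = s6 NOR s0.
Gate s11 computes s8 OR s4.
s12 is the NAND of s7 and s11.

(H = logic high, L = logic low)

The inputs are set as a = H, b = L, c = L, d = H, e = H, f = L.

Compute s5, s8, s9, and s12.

s5 = H, s8 = H, s9 = L, s12 = L

s0 = e AND b = H AND L = L
s1 = d OR a = H OR H = H
s2 = NOT c = NOT L = H
s3 = s0 NOR s1 = L NOR H = L
s4 = s1 OR c = H OR L = H
s5 = s2 OR s0 = H OR L = H
s7 = f XOR a = L XOR H = H
s8 = f XOR a = L XOR H = H
s9 = f OR s3 = L OR L = L
s11 = s8 OR s4 = H OR H = H
s12 = s7 NAND s11 = H NAND H = L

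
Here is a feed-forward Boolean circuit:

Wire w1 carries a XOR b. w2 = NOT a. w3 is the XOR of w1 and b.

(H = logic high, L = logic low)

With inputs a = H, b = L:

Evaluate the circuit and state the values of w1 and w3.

w1 = H, w3 = H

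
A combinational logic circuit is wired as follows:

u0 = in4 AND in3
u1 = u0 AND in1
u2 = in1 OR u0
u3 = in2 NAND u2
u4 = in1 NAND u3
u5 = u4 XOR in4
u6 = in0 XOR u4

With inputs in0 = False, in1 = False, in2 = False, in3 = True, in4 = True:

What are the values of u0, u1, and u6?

u0 = True, u1 = False, u6 = True

u0 = in4 AND in3 = True AND True = True
u1 = u0 AND in1 = True AND False = False
u2 = in1 OR u0 = False OR True = True
u3 = in2 NAND u2 = False NAND True = True
u4 = in1 NAND u3 = False NAND True = True
u6 = in0 XOR u4 = False XOR True = True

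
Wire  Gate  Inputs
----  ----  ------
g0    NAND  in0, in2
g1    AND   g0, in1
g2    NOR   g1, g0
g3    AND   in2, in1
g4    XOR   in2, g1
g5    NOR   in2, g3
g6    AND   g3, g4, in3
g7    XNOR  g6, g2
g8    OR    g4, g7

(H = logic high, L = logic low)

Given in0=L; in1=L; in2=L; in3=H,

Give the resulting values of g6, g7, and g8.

g6 = L; g7 = H; g8 = H

g0 = in0 NAND in2 = L NAND L = H
g1 = g0 AND in1 = H AND L = L
g2 = g1 NOR g0 = L NOR H = L
g3 = in2 AND in1 = L AND L = L
g4 = in2 XOR g1 = L XOR L = L
g6 = g3 AND g4 AND in3 = L AND L AND H = L
g7 = g6 XNOR g2 = L XNOR L = H
g8 = g4 OR g7 = L OR H = H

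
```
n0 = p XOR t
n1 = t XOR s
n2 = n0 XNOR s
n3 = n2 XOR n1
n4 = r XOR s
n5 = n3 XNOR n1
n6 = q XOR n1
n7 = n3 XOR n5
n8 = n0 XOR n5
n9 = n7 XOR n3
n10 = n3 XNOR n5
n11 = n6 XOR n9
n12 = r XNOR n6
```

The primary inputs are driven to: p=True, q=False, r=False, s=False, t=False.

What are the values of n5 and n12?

n5 = True; n12 = True

n0 = p XOR t = True XOR False = True
n1 = t XOR s = False XOR False = False
n2 = n0 XNOR s = True XNOR False = False
n3 = n2 XOR n1 = False XOR False = False
n5 = n3 XNOR n1 = False XNOR False = True
n6 = q XOR n1 = False XOR False = False
n12 = r XNOR n6 = False XNOR False = True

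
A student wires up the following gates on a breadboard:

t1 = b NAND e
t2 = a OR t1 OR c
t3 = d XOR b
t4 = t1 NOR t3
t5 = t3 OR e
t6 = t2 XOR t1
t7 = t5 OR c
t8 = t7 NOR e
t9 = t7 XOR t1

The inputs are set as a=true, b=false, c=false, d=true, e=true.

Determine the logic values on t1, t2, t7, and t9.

t1 = true, t2 = true, t7 = true, t9 = false

t1 = b NAND e = false NAND true = true
t2 = a OR t1 OR c = true OR true OR false = true
t3 = d XOR b = true XOR false = true
t5 = t3 OR e = true OR true = true
t7 = t5 OR c = true OR false = true
t9 = t7 XOR t1 = true XOR true = false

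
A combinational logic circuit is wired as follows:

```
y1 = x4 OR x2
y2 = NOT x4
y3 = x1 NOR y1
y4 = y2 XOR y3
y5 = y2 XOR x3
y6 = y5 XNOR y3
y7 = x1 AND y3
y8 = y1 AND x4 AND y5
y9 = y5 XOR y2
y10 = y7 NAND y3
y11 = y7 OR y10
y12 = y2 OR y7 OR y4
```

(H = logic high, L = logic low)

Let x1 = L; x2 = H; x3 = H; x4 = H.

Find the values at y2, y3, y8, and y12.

y2 = L  y3 = L  y8 = H  y12 = L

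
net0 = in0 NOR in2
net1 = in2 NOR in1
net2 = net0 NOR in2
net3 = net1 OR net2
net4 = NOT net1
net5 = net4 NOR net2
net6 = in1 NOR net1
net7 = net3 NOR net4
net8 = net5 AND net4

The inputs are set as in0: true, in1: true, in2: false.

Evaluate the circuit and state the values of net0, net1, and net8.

net0 = in0 NOR in2 = true NOR false = false
net1 = in2 NOR in1 = false NOR true = false
net2 = net0 NOR in2 = false NOR false = true
net4 = NOT net1 = NOT false = true
net5 = net4 NOR net2 = true NOR true = false
net8 = net5 AND net4 = false AND true = false

net0 = false  net1 = false  net8 = false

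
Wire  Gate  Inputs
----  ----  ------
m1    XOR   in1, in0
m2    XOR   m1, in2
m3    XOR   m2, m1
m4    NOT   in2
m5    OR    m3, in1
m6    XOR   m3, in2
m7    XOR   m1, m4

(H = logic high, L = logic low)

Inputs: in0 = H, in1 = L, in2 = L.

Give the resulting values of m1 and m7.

m1 = in1 XOR in0 = L XOR H = H
m4 = NOT in2 = NOT L = H
m7 = m1 XOR m4 = H XOR H = L

m1 = H  m7 = L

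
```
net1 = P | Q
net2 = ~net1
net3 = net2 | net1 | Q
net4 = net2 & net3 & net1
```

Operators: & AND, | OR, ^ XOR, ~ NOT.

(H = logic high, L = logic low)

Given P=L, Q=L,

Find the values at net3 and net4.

net3 = H  net4 = L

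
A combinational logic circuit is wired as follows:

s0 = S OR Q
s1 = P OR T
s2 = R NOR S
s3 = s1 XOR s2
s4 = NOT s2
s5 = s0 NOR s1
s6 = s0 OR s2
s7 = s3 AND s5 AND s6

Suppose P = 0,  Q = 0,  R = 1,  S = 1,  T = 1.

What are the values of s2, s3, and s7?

s0 = S OR Q = 1 OR 0 = 1
s1 = P OR T = 0 OR 1 = 1
s2 = R NOR S = 1 NOR 1 = 0
s3 = s1 XOR s2 = 1 XOR 0 = 1
s5 = s0 NOR s1 = 1 NOR 1 = 0
s6 = s0 OR s2 = 1 OR 0 = 1
s7 = s3 AND s5 AND s6 = 1 AND 0 AND 1 = 0

s2 = 0; s3 = 1; s7 = 0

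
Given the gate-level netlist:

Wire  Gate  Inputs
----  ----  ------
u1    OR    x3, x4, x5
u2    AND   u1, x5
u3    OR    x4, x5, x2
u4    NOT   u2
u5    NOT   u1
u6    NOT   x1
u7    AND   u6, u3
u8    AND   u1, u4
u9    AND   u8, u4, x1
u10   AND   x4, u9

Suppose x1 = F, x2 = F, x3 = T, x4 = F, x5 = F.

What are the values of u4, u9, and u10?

u1 = x3 OR x4 OR x5 = T OR F OR F = T
u2 = u1 AND x5 = T AND F = F
u4 = NOT u2 = NOT F = T
u8 = u1 AND u4 = T AND T = T
u9 = u8 AND u4 AND x1 = T AND T AND F = F
u10 = x4 AND u9 = F AND F = F

u4 = T  u9 = F  u10 = F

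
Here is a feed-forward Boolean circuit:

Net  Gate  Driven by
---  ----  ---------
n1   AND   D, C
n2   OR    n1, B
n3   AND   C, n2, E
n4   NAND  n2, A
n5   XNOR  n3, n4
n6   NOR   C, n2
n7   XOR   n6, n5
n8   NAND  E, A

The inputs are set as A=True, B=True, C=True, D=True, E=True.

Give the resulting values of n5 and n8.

n5 = False, n8 = False

n1 = D AND C = True AND True = True
n2 = n1 OR B = True OR True = True
n3 = C AND n2 AND E = True AND True AND True = True
n4 = n2 NAND A = True NAND True = False
n5 = n3 XNOR n4 = True XNOR False = False
n8 = E NAND A = True NAND True = False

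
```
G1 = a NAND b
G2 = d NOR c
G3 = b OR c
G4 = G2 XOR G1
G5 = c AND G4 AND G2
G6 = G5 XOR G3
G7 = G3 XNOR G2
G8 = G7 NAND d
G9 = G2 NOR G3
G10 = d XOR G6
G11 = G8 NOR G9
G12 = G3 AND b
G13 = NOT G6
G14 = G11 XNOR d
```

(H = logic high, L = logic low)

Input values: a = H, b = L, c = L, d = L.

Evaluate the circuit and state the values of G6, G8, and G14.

G6 = L, G8 = H, G14 = H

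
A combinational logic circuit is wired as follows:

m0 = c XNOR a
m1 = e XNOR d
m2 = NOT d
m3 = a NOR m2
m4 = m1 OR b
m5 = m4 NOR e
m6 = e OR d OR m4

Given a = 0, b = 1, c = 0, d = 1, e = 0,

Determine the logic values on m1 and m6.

m1 = 0, m6 = 1

m1 = e XNOR d = 0 XNOR 1 = 0
m4 = m1 OR b = 0 OR 1 = 1
m6 = e OR d OR m4 = 0 OR 1 OR 1 = 1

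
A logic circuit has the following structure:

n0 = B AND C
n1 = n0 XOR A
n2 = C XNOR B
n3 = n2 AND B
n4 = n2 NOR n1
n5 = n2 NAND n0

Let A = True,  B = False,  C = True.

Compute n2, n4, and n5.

n2 = False, n4 = False, n5 = True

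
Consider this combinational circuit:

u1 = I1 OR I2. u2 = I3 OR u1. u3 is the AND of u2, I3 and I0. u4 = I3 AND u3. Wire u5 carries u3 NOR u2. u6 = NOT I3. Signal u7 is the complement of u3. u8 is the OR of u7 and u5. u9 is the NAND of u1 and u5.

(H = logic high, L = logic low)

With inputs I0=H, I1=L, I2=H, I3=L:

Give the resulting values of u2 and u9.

u2 = H  u9 = H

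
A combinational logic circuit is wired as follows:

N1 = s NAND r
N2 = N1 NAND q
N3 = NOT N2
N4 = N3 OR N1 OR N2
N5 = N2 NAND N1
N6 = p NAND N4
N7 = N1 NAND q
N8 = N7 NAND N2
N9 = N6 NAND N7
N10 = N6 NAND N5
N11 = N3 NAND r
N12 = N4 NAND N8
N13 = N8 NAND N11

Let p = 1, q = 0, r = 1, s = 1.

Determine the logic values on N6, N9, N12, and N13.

N1 = s NAND r = 1 NAND 1 = 0
N2 = N1 NAND q = 0 NAND 0 = 1
N3 = NOT N2 = NOT 1 = 0
N4 = N3 OR N1 OR N2 = 0 OR 0 OR 1 = 1
N6 = p NAND N4 = 1 NAND 1 = 0
N7 = N1 NAND q = 0 NAND 0 = 1
N8 = N7 NAND N2 = 1 NAND 1 = 0
N9 = N6 NAND N7 = 0 NAND 1 = 1
N11 = N3 NAND r = 0 NAND 1 = 1
N12 = N4 NAND N8 = 1 NAND 0 = 1
N13 = N8 NAND N11 = 0 NAND 1 = 1

N6 = 0; N9 = 1; N12 = 1; N13 = 1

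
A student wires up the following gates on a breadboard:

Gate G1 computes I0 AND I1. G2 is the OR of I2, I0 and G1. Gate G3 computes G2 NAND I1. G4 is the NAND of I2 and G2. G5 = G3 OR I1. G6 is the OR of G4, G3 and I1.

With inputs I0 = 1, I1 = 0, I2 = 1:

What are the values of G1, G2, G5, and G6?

G1 = I0 AND I1 = 1 AND 0 = 0
G2 = I2 OR I0 OR G1 = 1 OR 1 OR 0 = 1
G3 = G2 NAND I1 = 1 NAND 0 = 1
G4 = I2 NAND G2 = 1 NAND 1 = 0
G5 = G3 OR I1 = 1 OR 0 = 1
G6 = G4 OR G3 OR I1 = 0 OR 1 OR 0 = 1

G1 = 0; G2 = 1; G5 = 1; G6 = 1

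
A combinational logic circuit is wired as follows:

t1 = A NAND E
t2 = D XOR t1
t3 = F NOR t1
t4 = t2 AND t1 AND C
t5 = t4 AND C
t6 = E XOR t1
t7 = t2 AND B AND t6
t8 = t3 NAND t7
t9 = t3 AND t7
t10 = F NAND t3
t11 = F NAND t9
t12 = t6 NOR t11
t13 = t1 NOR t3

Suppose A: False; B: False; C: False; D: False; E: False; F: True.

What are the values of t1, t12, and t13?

t1 = True  t12 = False  t13 = False

t1 = A NAND E = False NAND False = True
t2 = D XOR t1 = False XOR True = True
t3 = F NOR t1 = True NOR True = False
t6 = E XOR t1 = False XOR True = True
t7 = t2 AND B AND t6 = True AND False AND True = False
t9 = t3 AND t7 = False AND False = False
t11 = F NAND t9 = True NAND False = True
t12 = t6 NOR t11 = True NOR True = False
t13 = t1 NOR t3 = True NOR False = False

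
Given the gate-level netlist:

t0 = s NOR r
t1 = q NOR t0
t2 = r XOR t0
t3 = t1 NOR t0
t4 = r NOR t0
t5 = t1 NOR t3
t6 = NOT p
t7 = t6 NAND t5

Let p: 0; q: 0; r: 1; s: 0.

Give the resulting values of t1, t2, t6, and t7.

t1 = 1, t2 = 1, t6 = 1, t7 = 1

t0 = s NOR r = 0 NOR 1 = 0
t1 = q NOR t0 = 0 NOR 0 = 1
t2 = r XOR t0 = 1 XOR 0 = 1
t3 = t1 NOR t0 = 1 NOR 0 = 0
t5 = t1 NOR t3 = 1 NOR 0 = 0
t6 = NOT p = NOT 0 = 1
t7 = t6 NAND t5 = 1 NAND 0 = 1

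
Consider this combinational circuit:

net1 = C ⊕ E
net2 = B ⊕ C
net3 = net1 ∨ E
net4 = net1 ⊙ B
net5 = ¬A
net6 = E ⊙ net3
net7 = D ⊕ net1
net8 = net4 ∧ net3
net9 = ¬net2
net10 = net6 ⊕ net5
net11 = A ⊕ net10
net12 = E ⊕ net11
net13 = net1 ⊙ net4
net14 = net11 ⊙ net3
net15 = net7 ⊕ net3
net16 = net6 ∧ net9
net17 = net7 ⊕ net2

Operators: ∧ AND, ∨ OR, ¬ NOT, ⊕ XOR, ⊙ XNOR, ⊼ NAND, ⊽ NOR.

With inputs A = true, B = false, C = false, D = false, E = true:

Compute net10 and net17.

net10 = true, net17 = true

net1 = C XOR E = false XOR true = true
net2 = B XOR C = false XOR false = false
net3 = net1 OR E = true OR true = true
net5 = NOT A = NOT true = false
net6 = E XNOR net3 = true XNOR true = true
net7 = D XOR net1 = false XOR true = true
net10 = net6 XOR net5 = true XOR false = true
net17 = net7 XOR net2 = true XOR false = true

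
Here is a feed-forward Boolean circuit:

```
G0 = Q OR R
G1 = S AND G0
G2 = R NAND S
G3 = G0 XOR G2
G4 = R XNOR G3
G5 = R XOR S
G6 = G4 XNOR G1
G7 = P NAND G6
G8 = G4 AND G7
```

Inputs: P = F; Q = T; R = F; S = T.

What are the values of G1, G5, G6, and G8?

G1 = T  G5 = T  G6 = T  G8 = T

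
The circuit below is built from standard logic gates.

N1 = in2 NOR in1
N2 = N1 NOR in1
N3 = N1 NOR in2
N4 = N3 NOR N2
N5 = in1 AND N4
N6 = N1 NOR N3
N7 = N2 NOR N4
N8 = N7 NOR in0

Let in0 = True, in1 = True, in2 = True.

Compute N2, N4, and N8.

N2 = False  N4 = True  N8 = False

N1 = in2 NOR in1 = True NOR True = False
N2 = N1 NOR in1 = False NOR True = False
N3 = N1 NOR in2 = False NOR True = False
N4 = N3 NOR N2 = False NOR False = True
N7 = N2 NOR N4 = False NOR True = False
N8 = N7 NOR in0 = False NOR True = False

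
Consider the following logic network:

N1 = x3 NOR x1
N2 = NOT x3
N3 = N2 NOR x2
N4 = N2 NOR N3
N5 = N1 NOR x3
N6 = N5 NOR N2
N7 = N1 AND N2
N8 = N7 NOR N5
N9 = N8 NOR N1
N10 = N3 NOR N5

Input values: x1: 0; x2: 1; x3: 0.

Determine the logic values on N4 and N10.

N1 = x3 NOR x1 = 0 NOR 0 = 1
N2 = NOT x3 = NOT 0 = 1
N3 = N2 NOR x2 = 1 NOR 1 = 0
N4 = N2 NOR N3 = 1 NOR 0 = 0
N5 = N1 NOR x3 = 1 NOR 0 = 0
N10 = N3 NOR N5 = 0 NOR 0 = 1

N4 = 0, N10 = 1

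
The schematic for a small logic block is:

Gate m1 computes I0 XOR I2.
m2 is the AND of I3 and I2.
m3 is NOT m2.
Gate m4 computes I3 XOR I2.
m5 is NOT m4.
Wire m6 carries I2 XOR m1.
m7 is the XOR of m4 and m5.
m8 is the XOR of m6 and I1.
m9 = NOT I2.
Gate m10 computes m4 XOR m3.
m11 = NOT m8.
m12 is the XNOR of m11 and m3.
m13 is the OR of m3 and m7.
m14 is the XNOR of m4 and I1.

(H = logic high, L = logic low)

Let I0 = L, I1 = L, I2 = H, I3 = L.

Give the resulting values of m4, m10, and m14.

m2 = I3 AND I2 = L AND H = L
m3 = NOT m2 = NOT L = H
m4 = I3 XOR I2 = L XOR H = H
m10 = m4 XOR m3 = H XOR H = L
m14 = m4 XNOR I1 = H XNOR L = L

m4 = H, m10 = L, m14 = L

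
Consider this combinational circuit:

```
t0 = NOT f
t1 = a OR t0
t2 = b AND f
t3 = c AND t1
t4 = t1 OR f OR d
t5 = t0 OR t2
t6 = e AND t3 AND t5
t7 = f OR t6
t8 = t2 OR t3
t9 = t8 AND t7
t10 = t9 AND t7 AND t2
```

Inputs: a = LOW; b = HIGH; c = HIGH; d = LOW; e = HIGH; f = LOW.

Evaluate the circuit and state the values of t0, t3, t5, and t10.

t0 = NOT f = NOT LOW = HIGH
t1 = a OR t0 = LOW OR HIGH = HIGH
t2 = b AND f = HIGH AND LOW = LOW
t3 = c AND t1 = HIGH AND HIGH = HIGH
t5 = t0 OR t2 = HIGH OR LOW = HIGH
t6 = e AND t3 AND t5 = HIGH AND HIGH AND HIGH = HIGH
t7 = f OR t6 = LOW OR HIGH = HIGH
t8 = t2 OR t3 = LOW OR HIGH = HIGH
t9 = t8 AND t7 = HIGH AND HIGH = HIGH
t10 = t9 AND t7 AND t2 = HIGH AND HIGH AND LOW = LOW

t0 = HIGH  t3 = HIGH  t5 = HIGH  t10 = LOW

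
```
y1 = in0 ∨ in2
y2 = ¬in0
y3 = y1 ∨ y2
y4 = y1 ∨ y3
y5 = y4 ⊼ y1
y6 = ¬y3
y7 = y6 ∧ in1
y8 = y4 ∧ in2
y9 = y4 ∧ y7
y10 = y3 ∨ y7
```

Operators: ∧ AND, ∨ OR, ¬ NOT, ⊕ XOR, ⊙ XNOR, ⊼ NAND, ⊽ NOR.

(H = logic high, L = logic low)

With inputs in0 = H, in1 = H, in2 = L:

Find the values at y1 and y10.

y1 = H; y10 = H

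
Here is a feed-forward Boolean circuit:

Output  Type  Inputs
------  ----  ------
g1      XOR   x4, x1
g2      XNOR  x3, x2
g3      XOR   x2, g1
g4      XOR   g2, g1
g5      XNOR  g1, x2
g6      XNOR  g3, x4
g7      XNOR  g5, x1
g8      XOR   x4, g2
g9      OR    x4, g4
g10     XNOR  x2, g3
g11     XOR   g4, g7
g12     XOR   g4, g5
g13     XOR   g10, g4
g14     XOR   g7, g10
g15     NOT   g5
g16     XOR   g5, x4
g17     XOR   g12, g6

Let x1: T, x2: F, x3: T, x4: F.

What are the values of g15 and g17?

g1 = x4 XOR x1 = F XOR T = T
g2 = x3 XNOR x2 = T XNOR F = F
g3 = x2 XOR g1 = F XOR T = T
g4 = g2 XOR g1 = F XOR T = T
g5 = g1 XNOR x2 = T XNOR F = F
g6 = g3 XNOR x4 = T XNOR F = F
g12 = g4 XOR g5 = T XOR F = T
g15 = NOT g5 = NOT F = T
g17 = g12 XOR g6 = T XOR F = T

g15 = T, g17 = T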